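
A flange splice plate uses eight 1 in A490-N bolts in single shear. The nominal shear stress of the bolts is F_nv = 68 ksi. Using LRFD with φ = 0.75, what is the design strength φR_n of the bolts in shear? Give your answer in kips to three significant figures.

A_b = π × 1² / 4 = 0.7854 in².
R_n = F_nv · A_b · n · n_s = 68 × 0.7854 × 8 × 1 = 427.3 kips.
Design strength φR_n = 0.75 × 427.3 = 320 kips.

320 kips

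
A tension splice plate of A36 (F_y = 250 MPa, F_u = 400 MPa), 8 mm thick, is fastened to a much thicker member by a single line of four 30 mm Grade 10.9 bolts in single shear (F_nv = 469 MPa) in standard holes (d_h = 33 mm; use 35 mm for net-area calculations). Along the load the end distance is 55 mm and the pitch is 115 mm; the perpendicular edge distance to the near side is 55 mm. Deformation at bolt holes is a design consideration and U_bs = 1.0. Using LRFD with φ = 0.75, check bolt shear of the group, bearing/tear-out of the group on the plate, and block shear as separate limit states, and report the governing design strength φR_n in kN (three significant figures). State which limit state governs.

450 kN (block shear governs)

Bolt shear: A_b = π·30²/4 = 706.9 mm²; R_n = 469 × 706.9 × 4 × 1 / 1000 = 1326 kN → 0.75 × 1326 = 995 kN.
Bearing: edge l_c = 38.5, r_n = 147.8 kN; interior l_c = 82, r_n = 230.4 kN; R_n = 147.8 + 3·230.4 = 839 kN → 629 kN.
Block shear: A_gv = 3200, A_nv = 2220, A_nt = 300 mm²; R_n = min(0.6F_uA_nv, 0.6F_yA_gv) + U_bs·F_u·A_nt = 600 kN → 450 kN.
Block shear governs: 450 kN.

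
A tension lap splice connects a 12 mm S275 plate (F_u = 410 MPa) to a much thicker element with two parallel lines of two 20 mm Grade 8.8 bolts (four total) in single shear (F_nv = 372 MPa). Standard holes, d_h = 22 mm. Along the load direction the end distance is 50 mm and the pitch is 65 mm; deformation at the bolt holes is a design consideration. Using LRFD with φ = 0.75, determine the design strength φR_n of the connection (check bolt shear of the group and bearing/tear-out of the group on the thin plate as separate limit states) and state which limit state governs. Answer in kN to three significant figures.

Bolt shear: A_b = π·20²/4 = 314.2 mm²; R_n = 372 × 314.2 × 4 × 1 / 1000 = 467.5 kN → 0.75 × 467.5 = 351 kN.
Bearing (1.2 l_c t F_u ≤ 2.4 d t F_u): upper limit = 2.4·20·12·410 / 1000 = 236.2 kN.
  Edge l_c = 50 − 22/2 = 39 → r_n = 230.3 kN; interior l_c = 65 − 22 = 43 → r_n = 236.2 kN.
  R_n,bearing = 2·230.3 + 2·236.2 = 932.8 kN → 0.75 × 932.8 = 700 kN.
Bolt shear governs: 351 kN.

351 kN (bolt shear governs)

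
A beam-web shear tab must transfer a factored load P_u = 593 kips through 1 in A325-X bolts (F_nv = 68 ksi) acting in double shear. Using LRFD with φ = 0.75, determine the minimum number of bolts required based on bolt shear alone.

8 bolts

A_b = π·1²/4 = 0.7854 in².
Per-bolt design strength φR_n = 0.75 × 68 × 0.7854 × 2 = 80.11 kips.
n ≥ 593 / 80.11 = 7.402 → use 8 bolts.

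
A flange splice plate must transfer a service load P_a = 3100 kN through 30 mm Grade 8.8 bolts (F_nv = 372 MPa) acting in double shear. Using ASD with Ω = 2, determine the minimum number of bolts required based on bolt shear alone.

12 bolts

A_b = π·30²/4 = 706.9 mm².
Per-bolt allowable strength R_n/Ω = 372 × 706.9 × 2 / 1000 / 2 = 263 kN.
n ≥ 3100 / 263 = 11.79 → use 12 bolts.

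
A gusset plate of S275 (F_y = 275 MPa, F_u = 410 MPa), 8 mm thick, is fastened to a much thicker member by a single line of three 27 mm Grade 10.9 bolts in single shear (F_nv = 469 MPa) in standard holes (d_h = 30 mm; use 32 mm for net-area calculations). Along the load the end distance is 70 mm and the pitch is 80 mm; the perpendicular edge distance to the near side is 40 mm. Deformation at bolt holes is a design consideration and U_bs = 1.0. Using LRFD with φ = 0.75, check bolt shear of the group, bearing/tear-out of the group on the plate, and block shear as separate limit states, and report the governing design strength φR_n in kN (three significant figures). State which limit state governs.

280 kN (block shear governs)

Bolt shear: A_b = π·27²/4 = 572.6 mm²; R_n = 469 × 572.6 × 3 × 1 / 1000 = 805.6 kN → 0.75 × 805.6 = 604 kN.
Bearing: edge l_c = 55, r_n = 212.5 kN; interior l_c = 50, r_n = 196.8 kN; R_n = 212.5 + 2·196.8 = 606.1 kN → 455 kN.
Block shear: A_gv = 1840, A_nv = 1200, A_nt = 192 mm²; R_n = min(0.6F_uA_nv, 0.6F_yA_gv) + U_bs·F_u·A_nt = 373.9 kN → 280 kN.
Block shear governs: 280 kN.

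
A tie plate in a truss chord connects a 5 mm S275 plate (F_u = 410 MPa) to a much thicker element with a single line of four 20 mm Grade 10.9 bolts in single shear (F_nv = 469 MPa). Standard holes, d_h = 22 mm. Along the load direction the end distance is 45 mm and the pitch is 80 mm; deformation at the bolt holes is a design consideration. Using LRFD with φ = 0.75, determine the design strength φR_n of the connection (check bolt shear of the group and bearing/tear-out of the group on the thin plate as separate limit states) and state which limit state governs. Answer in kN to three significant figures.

Bolt shear: A_b = π·20²/4 = 314.2 mm²; R_n = 469 × 314.2 × 4 × 1 / 1000 = 589.4 kN → 0.75 × 589.4 = 442 kN.
Bearing (1.2 l_c t F_u ≤ 2.4 d t F_u): upper limit = 2.4·20·5·410 / 1000 = 98.4 kN.
  Edge l_c = 45 − 22/2 = 34 → r_n = 83.64 kN; interior l_c = 80 − 22 = 58 → r_n = 98.4 kN.
  R_n,bearing = 1·83.64 + 3·98.4 = 378.8 kN → 0.75 × 378.8 = 284 kN.
Bearing governs: 284 kN.

284 kN (bearing governs)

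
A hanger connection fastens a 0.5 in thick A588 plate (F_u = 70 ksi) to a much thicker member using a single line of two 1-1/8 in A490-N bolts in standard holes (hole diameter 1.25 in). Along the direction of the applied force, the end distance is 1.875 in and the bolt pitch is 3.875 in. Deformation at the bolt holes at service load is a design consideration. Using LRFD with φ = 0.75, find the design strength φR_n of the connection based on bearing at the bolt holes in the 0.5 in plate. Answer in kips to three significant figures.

Per bolt r_n = 1.2 l_c t F_u ≤ 2.4 d t F_u; upper limit = 2.4 × 1.125 × 0.5 × 70 = 94.5 kips.
Edge bolt: l_c = 1.875 − 1.25/2 = 1.25 in → 1.2 × 1.25 × 0.5 × 70 = 52.5 → r_n = 52.5 kips.
Interior bolts: l_c = 3.875 − 1.25 = 2.625 in → 1.2 × 2.625 × 0.5 × 70 = 110.2 → r_n = 94.5 kips.
R_n = 1 × 52.5 + 1 × 94.5 = 147 kips.
Design strength φR_n = 0.75 × 147 = 110 kips.

110 kips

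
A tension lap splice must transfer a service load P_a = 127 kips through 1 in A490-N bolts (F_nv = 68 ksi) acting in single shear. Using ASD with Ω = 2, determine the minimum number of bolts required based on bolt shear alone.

A_b = π·1²/4 = 0.7854 in².
Per-bolt allowable strength R_n/Ω = 68 × 0.7854 × 1 / 2 = 26.7 kips.
n ≥ 127 / 26.7 = 4.756 → use 5 bolts.

5 bolts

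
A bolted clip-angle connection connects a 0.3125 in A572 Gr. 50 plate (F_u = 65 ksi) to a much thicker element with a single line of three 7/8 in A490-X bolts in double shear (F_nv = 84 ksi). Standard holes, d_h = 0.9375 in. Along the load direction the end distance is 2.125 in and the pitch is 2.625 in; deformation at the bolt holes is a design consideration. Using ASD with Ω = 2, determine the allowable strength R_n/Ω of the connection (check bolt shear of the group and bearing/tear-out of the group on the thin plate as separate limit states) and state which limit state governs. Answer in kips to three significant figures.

61.3 kips (bearing governs)

Bolt shear: A_b = π·0.875²/4 = 0.6013 in²; R_n = 84 × 0.6013 × 3 × 2 = 303.1 kips → 303.1 / 2 = 152 kips.
Bearing (1.2 l_c t F_u ≤ 2.4 d t F_u): upper limit = 2.4·0.875·0.3125·65 = 42.66 kips.
  Edge l_c = 2.125 − 0.9375/2 = 1.656 → r_n = 40.37 kips; interior l_c = 2.625 − 0.9375 = 1.688 → r_n = 41.13 kips.
  R_n,bearing = 1·40.37 + 2·41.13 = 122.6 kips → 122.6 / 2 = 61.3 kips.
Bearing governs: 61.3 kips.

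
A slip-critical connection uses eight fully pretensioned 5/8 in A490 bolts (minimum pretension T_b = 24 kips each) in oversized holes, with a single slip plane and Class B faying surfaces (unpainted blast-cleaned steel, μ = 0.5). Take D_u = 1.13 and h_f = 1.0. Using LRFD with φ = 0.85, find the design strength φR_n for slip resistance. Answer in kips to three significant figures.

R_n = μ · D_u · h_f · T_b · n_s · n_b = 0.5 × 1.13 × 1.0 × 24 × 1 × 8 = 108.5 kips.
Design strength φR_n = 0.85 × 108.5 = 92.2 kips.

92.2 kips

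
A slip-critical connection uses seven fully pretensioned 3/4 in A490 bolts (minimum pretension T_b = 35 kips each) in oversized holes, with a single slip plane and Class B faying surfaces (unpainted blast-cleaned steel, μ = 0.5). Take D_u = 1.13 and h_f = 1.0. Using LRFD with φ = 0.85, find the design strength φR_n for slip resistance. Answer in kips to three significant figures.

118 kips

R_n = μ · D_u · h_f · T_b · n_s · n_b = 0.5 × 1.13 × 1.0 × 35 × 1 × 7 = 138.4 kips.
Design strength φR_n = 0.85 × 138.4 = 118 kips.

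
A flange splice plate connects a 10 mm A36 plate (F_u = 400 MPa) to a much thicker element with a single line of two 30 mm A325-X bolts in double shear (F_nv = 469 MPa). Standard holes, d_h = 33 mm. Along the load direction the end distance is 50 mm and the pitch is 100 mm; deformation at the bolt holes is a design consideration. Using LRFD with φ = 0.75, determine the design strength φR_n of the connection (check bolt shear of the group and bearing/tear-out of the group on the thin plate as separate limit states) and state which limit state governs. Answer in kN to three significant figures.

Bolt shear: A_b = π·30²/4 = 706.9 mm²; R_n = 469 × 706.9 × 2 × 2 / 1000 = 1326 kN → 0.75 × 1326 = 995 kN.
Bearing (1.2 l_c t F_u ≤ 2.4 d t F_u): upper limit = 2.4·30·10·400 / 1000 = 288 kN.
  Edge l_c = 50 − 33/2 = 33.5 → r_n = 160.8 kN; interior l_c = 100 − 33 = 67 → r_n = 288 kN.
  R_n,bearing = 1·160.8 + 1·288 = 448.8 kN → 0.75 × 448.8 = 337 kN.
Bearing governs: 337 kN.

337 kN (bearing governs)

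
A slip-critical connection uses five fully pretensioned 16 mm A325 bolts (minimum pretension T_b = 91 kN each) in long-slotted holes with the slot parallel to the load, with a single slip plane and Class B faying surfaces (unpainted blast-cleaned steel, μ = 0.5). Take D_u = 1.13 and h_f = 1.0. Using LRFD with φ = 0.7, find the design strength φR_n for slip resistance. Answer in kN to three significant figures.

180 kN

R_n = μ · D_u · h_f · T_b · n_s · n_b = 0.5 × 1.13 × 1.0 × 91 × 1 × 5 = 257.1 kN.
Design strength φR_n = 0.7 × 257.1 = 180 kN.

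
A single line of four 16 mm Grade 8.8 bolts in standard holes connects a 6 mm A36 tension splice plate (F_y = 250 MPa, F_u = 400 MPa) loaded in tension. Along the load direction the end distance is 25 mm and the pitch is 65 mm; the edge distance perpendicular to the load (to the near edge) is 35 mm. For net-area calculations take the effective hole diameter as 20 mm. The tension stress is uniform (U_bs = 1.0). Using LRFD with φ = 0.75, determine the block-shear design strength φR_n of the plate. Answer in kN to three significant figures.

194 kN

Shear plane L_v = 25 + 3·65 = 220 mm; A_gv = 220 × 6 = 1320 mm².
A_nv = (220 − 3.5·20) × 6 = 900 mm².
A_nt = (35 − 0.5·20) × 6 = 150 mm².
0.6 F_u A_nv = 216 kN; 0.6 F_y A_gv = 198 kN → shear yielding governs the shear term.
R_n = 198 + 1.0 × 400 × 150 / 1000 = 258 kN.
Design strength φR_n = 0.75 × 258 = 194 kN.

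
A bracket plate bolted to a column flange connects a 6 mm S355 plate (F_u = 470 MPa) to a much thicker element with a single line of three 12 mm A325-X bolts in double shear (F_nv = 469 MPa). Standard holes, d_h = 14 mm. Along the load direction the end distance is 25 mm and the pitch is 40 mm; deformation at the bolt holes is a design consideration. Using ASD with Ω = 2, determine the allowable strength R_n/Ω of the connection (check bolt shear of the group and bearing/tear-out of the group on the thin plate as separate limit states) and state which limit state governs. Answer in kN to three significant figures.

112 kN (bearing governs)

Bolt shear: A_b = π·12²/4 = 113.1 mm²; R_n = 469 × 113.1 × 3 × 2 / 1000 = 318.3 kN → 318.3 / 2 = 159 kN.
Bearing (1.2 l_c t F_u ≤ 2.4 d t F_u): upper limit = 2.4·12·6·470 / 1000 = 81.22 kN.
  Edge l_c = 25 − 14/2 = 18 → r_n = 60.91 kN; interior l_c = 40 − 14 = 26 → r_n = 81.22 kN.
  R_n,bearing = 1·60.91 + 2·81.22 = 223.3 kN → 223.3 / 2 = 112 kN.
Bearing governs: 112 kN.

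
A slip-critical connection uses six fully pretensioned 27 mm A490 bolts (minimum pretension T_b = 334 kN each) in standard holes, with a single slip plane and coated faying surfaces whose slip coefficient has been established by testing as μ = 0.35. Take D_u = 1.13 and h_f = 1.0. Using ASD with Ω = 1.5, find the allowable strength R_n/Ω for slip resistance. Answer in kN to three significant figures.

R_n = μ · D_u · h_f · T_b · n_s · n_b = 0.35 × 1.13 × 1.0 × 334 × 1 × 6 = 792.6 kN.
Allowable strength R_n/Ω = 792.6 / 1.5 = 528 kN.

528 kN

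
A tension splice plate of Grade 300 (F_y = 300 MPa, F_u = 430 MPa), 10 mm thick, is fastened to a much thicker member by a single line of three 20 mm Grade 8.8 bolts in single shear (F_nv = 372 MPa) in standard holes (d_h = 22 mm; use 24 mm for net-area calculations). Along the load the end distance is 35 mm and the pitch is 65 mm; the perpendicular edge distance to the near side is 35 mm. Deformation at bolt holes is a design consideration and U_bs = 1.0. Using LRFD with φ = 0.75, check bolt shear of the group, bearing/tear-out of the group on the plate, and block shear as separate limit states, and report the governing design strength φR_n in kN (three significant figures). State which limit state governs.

Bolt shear: A_b = π·20²/4 = 314.2 mm²; R_n = 372 × 314.2 × 3 × 1 / 1000 = 350.6 kN → 0.75 × 350.6 = 263 kN.
Bearing: edge l_c = 24, r_n = 123.8 kN; interior l_c = 43, r_n = 206.4 kN; R_n = 123.8 + 2·206.4 = 536.6 kN → 402 kN.
Block shear: A_gv = 1650, A_nv = 1050, A_nt = 230 mm²; R_n = min(0.6F_uA_nv, 0.6F_yA_gv) + U_bs·F_u·A_nt = 369.8 kN → 277 kN.
Bolt shear governs: 263 kN.

263 kN (bolt shear governs)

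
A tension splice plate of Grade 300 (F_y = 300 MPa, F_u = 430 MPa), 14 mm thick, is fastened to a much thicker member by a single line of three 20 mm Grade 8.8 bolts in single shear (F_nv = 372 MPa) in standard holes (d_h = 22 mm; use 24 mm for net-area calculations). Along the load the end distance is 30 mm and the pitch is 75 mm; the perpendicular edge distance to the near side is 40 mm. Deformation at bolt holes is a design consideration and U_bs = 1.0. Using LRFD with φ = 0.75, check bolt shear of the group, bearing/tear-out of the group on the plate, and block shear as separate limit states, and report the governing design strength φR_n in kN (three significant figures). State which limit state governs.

Bolt shear: A_b = π·20²/4 = 314.2 mm²; R_n = 372 × 314.2 × 3 × 1 / 1000 = 350.6 kN → 0.75 × 350.6 = 263 kN.
Bearing: edge l_c = 19, r_n = 137.3 kN; interior l_c = 53, r_n = 289 kN; R_n = 137.3 + 2·289 = 715.2 kN → 536 kN.
Block shear: A_gv = 2520, A_nv = 1680, A_nt = 392 mm²; R_n = min(0.6F_uA_nv, 0.6F_yA_gv) + U_bs·F_u·A_nt = 602 kN → 452 kN.
Bolt shear governs: 263 kN.

263 kN (bolt shear governs)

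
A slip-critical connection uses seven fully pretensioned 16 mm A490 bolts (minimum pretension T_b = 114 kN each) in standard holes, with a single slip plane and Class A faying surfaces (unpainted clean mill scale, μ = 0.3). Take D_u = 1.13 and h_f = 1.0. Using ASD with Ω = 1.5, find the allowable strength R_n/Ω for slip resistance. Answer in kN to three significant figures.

180 kN

R_n = μ · D_u · h_f · T_b · n_s · n_b = 0.3 × 1.13 × 1.0 × 114 × 1 × 7 = 270.5 kN.
Allowable strength R_n/Ω = 270.5 / 1.5 = 180 kN.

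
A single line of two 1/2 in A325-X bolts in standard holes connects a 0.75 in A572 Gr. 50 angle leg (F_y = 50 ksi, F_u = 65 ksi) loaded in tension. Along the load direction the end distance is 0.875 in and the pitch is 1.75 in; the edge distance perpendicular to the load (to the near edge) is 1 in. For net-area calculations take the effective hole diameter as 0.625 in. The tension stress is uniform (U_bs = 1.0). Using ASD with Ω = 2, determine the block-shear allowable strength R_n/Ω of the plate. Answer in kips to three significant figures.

Shear plane L_v = 0.875 + 1·1.75 = 2.625 in; A_gv = 2.625 × 0.75 = 1.969 in².
A_nv = (2.625 − 1.5·0.625) × 0.75 = 1.266 in².
A_nt = (1 − 0.5·0.625) × 0.75 = 0.5156 in².
0.6 F_u A_nv = 49.36 kips; 0.6 F_y A_gv = 59.06 kips → shear rupture governs the shear term.
R_n = 49.36 + 1.0 × 65 × 0.5156 = 82.88 kips.
Allowable strength R_n/Ω = 82.88 / 2 = 41.4 kips.

41.4 kips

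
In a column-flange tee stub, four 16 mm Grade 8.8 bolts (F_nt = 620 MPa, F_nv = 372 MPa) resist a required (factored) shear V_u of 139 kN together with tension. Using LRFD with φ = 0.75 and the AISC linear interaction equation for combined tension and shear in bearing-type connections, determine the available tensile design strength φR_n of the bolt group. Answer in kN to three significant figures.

A_b = π·16²/4 = 201.1 mm²; f_rv = 139 × 1000 / (4 × 201.1) = 172.8 MPa.
F'_nt = 1.3 F_nt − (F_nt / φF_nv) f_rv = 1.3·620 − (620/(0.75·372))·172.8 = 421.9 MPa, capped at F_nt → F'_nt = 421.9 MPa.
R_n = F'_nt · A_b · n = 421.9 × 201.1 × 4 / 1000 = 339.3 kN.
Design strength φR_n = 0.75 × 339.3 = 255 kN.

255 kN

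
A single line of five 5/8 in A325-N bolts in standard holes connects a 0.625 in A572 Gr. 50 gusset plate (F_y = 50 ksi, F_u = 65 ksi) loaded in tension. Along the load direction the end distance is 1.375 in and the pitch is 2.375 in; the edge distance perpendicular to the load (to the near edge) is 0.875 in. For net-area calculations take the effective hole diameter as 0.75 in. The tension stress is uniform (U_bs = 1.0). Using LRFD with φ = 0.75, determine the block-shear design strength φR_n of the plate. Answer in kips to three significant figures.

Shear plane L_v = 1.375 + 4·2.375 = 10.88 in; A_gv = 10.88 × 0.625 = 6.797 in².
A_nv = (10.88 − 4.5·0.75) × 0.625 = 4.688 in².
A_nt = (0.875 − 0.5·0.75) × 0.625 = 0.3125 in².
0.6 F_u A_nv = 182.8 kips; 0.6 F_y A_gv = 203.9 kips → shear rupture governs the shear term.
R_n = 182.8 + 1.0 × 65 × 0.3125 = 203.1 kips.
Design strength φR_n = 0.75 × 203.1 = 152 kips.

152 kips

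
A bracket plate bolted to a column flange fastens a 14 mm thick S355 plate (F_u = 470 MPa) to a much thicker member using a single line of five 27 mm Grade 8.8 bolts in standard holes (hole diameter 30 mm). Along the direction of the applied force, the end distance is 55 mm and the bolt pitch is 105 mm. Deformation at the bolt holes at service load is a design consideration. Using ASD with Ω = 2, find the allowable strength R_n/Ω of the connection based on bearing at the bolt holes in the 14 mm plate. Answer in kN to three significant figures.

Per bolt r_n = 1.2 l_c t F_u ≤ 2.4 d t F_u; upper limit = 2.4 × 27 × 14 × 470 / 1000 = 426.4 kN.
Edge bolt: l_c = 55 − 30/2 = 40 mm → 1.2 × 40 × 14 × 470 / 1000 = 315.8 → r_n = 315.8 kN.
Interior bolts: l_c = 105 − 30 = 75 mm → 1.2 × 75 × 14 × 470 / 1000 = 592.2 → r_n = 426.4 kN.
R_n = 1 × 315.8 + 4 × 426.4 = 2021 kN.
Allowable strength R_n/Ω = 2021 / 2 = 1010 kN.

1010 kN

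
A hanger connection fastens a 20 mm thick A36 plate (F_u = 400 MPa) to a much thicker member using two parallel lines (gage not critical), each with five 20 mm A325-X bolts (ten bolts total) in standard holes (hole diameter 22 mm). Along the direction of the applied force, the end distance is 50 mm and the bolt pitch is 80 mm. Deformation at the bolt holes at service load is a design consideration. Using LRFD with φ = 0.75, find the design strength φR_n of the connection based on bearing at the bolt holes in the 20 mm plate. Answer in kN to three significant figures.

Per bolt r_n = 1.2 l_c t F_u ≤ 2.4 d t F_u; upper limit = 2.4 × 20 × 20 × 400 / 1000 = 384 kN.
Edge bolt: l_c = 50 − 22/2 = 39 mm → 1.2 × 39 × 20 × 400 / 1000 = 374.4 → r_n = 374.4 kN.
Interior bolts: l_c = 80 − 22 = 58 mm → 1.2 × 58 × 20 × 400 / 1000 = 556.8 → r_n = 384 kN.
R_n = 2 × 374.4 + 8 × 384 = 3821 kN.
Design strength φR_n = 0.75 × 3821 = 2870 kN.

2870 kN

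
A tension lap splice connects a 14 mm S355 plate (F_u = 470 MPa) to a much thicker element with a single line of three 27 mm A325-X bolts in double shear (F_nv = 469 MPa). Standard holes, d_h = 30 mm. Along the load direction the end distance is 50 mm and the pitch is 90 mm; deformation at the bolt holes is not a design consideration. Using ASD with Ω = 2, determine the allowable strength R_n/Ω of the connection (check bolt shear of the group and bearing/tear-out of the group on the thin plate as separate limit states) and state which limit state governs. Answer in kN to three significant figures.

Bolt shear: A_b = π·27²/4 = 572.6 mm²; R_n = 469 × 572.6 × 3 × 2 / 1000 = 1611 kN → 1611 / 2 = 806 kN.
Bearing (1.5 l_c t F_u ≤ 3.0 d t F_u): upper limit = 3.0·27·14·470 / 1000 = 533 kN.
  Edge l_c = 50 − 30/2 = 35 → r_n = 345.4 kN; interior l_c = 90 − 30 = 60 → r_n = 533 kN.
  R_n,bearing = 1·345.4 + 2·533 = 1411 kN → 1411 / 2 = 706 kN.
Bearing governs: 706 kN.

706 kN (bearing governs)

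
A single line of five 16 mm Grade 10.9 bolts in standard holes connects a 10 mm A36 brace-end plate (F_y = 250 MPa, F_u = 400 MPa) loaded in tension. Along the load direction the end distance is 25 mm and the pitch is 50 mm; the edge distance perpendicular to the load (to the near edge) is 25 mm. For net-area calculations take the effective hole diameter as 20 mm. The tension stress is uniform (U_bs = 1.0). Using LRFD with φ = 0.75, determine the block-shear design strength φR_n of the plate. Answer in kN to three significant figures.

288 kN

Shear plane L_v = 25 + 4·50 = 225 mm; A_gv = 225 × 10 = 2250 mm².
A_nv = (225 − 4.5·20) × 10 = 1350 mm².
A_nt = (25 − 0.5·20) × 10 = 150 mm².
0.6 F_u A_nv = 324 kN; 0.6 F_y A_gv = 337.5 kN → shear rupture governs the shear term.
R_n = 324 + 1.0 × 400 × 150 / 1000 = 384 kN.
Design strength φR_n = 0.75 × 384 = 288 kN.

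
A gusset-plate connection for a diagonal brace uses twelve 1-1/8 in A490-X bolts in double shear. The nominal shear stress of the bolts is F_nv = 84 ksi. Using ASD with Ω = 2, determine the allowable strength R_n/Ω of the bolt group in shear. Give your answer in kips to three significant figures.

A_b = π × 1.125² / 4 = 0.994 in².
R_n = F_nv · A_b · n · n_s = 84 × 0.994 × 12 × 2 = 2004 kips.
Allowable strength R_n/Ω = 2004 / 2 = 1000 kips.

1000 kips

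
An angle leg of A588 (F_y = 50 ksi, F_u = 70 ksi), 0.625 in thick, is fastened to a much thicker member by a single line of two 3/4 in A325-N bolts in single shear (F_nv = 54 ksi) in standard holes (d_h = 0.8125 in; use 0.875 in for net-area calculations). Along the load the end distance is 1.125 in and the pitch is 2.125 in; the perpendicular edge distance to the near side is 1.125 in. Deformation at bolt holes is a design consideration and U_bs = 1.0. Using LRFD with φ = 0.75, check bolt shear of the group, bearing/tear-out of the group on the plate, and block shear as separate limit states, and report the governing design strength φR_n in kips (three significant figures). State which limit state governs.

35.8 kips (bolt shear governs)

Bolt shear: A_b = π·0.75²/4 = 0.4418 in²; R_n = 54 × 0.4418 × 2 × 1 = 47.71 kips → 0.75 × 47.71 = 35.8 kips.
Bearing: edge l_c = 0.7188, r_n = 37.73 kips; interior l_c = 1.312, r_n = 68.91 kips; R_n = 37.73 + 1·68.91 = 106.6 kips → 80 kips.
Block shear: A_gv = 2.031, A_nv = 1.211, A_nt = 0.4297 in²; R_n = min(0.6F_uA_nv, 0.6F_yA_gv) + U_bs·F_u·A_nt = 80.94 kips → 60.7 kips.
Bolt shear governs: 35.8 kips.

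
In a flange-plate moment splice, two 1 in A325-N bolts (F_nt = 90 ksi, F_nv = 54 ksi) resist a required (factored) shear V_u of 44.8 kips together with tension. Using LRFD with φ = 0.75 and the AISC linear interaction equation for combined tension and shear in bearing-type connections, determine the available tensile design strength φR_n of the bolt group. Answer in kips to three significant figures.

63.2 kips

A_b = π·1²/4 = 0.7854 in²; f_rv = 44.8 / (2 × 0.7854) = 28.52 ksi.
F'_nt = 1.3 F_nt − (F_nt / φF_nv) f_rv = 1.3·90 − (90/(0.75·54))·28.52 = 53.62 ksi, capped at F_nt → F'_nt = 53.62 ksi.
R_n = F'_nt · A_b · n = 53.62 × 0.7854 × 2 = 84.23 kips.
Design strength φR_n = 0.75 × 84.23 = 63.2 kips.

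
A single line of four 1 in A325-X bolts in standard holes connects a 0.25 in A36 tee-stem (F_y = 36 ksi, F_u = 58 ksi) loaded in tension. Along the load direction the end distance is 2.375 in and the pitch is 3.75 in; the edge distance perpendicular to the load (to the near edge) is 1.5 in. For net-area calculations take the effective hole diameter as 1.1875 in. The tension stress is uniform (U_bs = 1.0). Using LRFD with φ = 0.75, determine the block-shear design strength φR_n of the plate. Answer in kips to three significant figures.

Shear plane L_v = 2.375 + 3·3.75 = 13.62 in; A_gv = 13.62 × 0.25 = 3.406 in².
A_nv = (13.62 − 3.5·1.1875) × 0.25 = 2.367 in².
A_nt = (1.5 − 0.5·1.1875) × 0.25 = 0.2266 in².
0.6 F_u A_nv = 82.38 kips; 0.6 F_y A_gv = 73.57 kips → shear yielding governs the shear term.
R_n = 73.57 + 1.0 × 58 × 0.2266 = 86.72 kips.
Design strength φR_n = 0.75 × 86.72 = 65 kips.

65 kips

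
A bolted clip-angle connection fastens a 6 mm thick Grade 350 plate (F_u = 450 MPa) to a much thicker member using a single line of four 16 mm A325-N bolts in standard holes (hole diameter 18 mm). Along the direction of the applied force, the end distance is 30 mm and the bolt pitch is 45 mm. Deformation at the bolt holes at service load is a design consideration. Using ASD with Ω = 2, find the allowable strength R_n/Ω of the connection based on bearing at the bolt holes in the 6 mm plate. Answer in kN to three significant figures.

Per bolt r_n = 1.2 l_c t F_u ≤ 2.4 d t F_u; upper limit = 2.4 × 16 × 6 × 450 / 1000 = 103.7 kN.
Edge bolt: l_c = 30 − 18/2 = 21 mm → 1.2 × 21 × 6 × 450 / 1000 = 68.04 → r_n = 68.04 kN.
Interior bolts: l_c = 45 − 18 = 27 mm → 1.2 × 27 × 6 × 450 / 1000 = 87.48 → r_n = 87.48 kN.
R_n = 1 × 68.04 + 3 × 87.48 = 330.5 kN.
Allowable strength R_n/Ω = 330.5 / 2 = 165 kN.

165 kN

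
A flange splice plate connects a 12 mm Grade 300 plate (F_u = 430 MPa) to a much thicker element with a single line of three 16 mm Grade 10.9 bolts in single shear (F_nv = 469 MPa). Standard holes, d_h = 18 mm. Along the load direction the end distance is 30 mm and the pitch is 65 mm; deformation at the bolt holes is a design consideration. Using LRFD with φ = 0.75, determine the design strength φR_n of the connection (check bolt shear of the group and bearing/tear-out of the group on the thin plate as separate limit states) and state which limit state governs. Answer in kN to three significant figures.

212 kN (bolt shear governs)

Bolt shear: A_b = π·16²/4 = 201.1 mm²; R_n = 469 × 201.1 × 3 × 1 / 1000 = 282.9 kN → 0.75 × 282.9 = 212 kN.
Bearing (1.2 l_c t F_u ≤ 2.4 d t F_u): upper limit = 2.4·16·12·430 / 1000 = 198.1 kN.
  Edge l_c = 30 − 18/2 = 21 → r_n = 130 kN; interior l_c = 65 − 18 = 47 → r_n = 198.1 kN.
  R_n,bearing = 1·130 + 2·198.1 = 526.3 kN → 0.75 × 526.3 = 395 kN.
Bolt shear governs: 212 kN.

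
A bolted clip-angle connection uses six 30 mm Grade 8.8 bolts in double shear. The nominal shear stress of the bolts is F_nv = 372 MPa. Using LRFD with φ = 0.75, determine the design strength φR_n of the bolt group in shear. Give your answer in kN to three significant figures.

A_b = π × 30² / 4 = 706.9 mm².
R_n = F_nv · A_b · n · n_s = 372 × 706.9 × 6 × 2 / 1000 = 3155 kN.
Design strength φR_n = 0.75 × 3155 = 2370 kN.

2370 kN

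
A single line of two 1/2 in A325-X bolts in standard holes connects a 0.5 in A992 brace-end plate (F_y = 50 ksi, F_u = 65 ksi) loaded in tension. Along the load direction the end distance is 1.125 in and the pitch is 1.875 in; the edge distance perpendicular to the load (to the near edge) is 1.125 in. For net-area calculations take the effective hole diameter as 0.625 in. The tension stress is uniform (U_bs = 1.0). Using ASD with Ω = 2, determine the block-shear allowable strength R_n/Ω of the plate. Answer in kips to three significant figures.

Shear plane L_v = 1.125 + 1·1.875 = 3 in; A_gv = 3 × 0.5 = 1.5 in².
A_nv = (3 − 1.5·0.625) × 0.5 = 1.031 in².
A_nt = (1.125 − 0.5·0.625) × 0.5 = 0.4062 in².
0.6 F_u A_nv = 40.22 kips; 0.6 F_y A_gv = 45 kips → shear rupture governs the shear term.
R_n = 40.22 + 1.0 × 65 × 0.4062 = 66.62 kips.
Allowable strength R_n/Ω = 66.62 / 2 = 33.3 kips.

33.3 kips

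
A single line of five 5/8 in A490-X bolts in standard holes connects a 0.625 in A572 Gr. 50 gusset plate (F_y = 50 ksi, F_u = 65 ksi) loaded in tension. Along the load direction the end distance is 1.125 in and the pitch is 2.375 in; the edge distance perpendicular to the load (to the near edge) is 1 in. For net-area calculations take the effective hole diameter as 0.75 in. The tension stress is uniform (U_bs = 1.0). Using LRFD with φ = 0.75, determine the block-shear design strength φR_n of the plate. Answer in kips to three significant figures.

Shear plane L_v = 1.125 + 4·2.375 = 10.62 in; A_gv = 10.62 × 0.625 = 6.641 in².
A_nv = (10.62 − 4.5·0.75) × 0.625 = 4.531 in².
A_nt = (1 − 0.5·0.75) × 0.625 = 0.3906 in².
0.6 F_u A_nv = 176.7 kips; 0.6 F_y A_gv = 199.2 kips → shear rupture governs the shear term.
R_n = 176.7 + 1.0 × 65 × 0.3906 = 202.1 kips.
Design strength φR_n = 0.75 × 202.1 = 152 kips.

152 kips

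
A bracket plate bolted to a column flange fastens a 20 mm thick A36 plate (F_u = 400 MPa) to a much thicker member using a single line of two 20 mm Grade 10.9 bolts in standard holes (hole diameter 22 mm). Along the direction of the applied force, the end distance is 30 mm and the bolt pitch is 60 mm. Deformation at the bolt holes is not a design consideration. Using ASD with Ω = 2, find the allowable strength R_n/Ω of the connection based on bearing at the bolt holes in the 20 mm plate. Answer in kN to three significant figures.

Per bolt r_n = 1.5 l_c t F_u ≤ 3.0 d t F_u; upper limit = 3.0 × 20 × 20 × 400 / 1000 = 480 kN.
Edge bolt: l_c = 30 − 22/2 = 19 mm → 1.5 × 19 × 20 × 400 / 1000 = 228 → r_n = 228 kN.
Interior bolts: l_c = 60 − 22 = 38 mm → 1.5 × 38 × 20 × 400 / 1000 = 456 → r_n = 456 kN.
R_n = 1 × 228 + 1 × 456 = 684 kN.
Allowable strength R_n/Ω = 684 / 2 = 342 kN.

342 kN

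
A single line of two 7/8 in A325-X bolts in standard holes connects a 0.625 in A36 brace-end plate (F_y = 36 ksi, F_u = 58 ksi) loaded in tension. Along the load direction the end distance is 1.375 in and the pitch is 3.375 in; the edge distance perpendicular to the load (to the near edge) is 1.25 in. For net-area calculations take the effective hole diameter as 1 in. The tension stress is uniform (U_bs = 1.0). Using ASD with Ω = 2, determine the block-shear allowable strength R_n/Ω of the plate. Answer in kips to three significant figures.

Shear plane L_v = 1.375 + 1·3.375 = 4.75 in; A_gv = 4.75 × 0.625 = 2.969 in².
A_nv = (4.75 − 1.5·1) × 0.625 = 2.031 in².
A_nt = (1.25 − 0.5·1) × 0.625 = 0.4688 in².
0.6 F_u A_nv = 70.69 kips; 0.6 F_y A_gv = 64.12 kips → shear yielding governs the shear term.
R_n = 64.12 + 1.0 × 58 × 0.4688 = 91.31 kips.
Allowable strength R_n/Ω = 91.31 / 2 = 45.7 kips.

45.7 kips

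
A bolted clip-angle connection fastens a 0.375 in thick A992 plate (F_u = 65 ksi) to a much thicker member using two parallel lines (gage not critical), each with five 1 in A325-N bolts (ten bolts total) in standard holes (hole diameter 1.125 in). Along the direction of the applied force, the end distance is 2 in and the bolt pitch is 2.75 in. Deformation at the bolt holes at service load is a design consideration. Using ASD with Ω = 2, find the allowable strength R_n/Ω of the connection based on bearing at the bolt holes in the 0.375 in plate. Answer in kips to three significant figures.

Per bolt r_n = 1.2 l_c t F_u ≤ 2.4 d t F_u; upper limit = 2.4 × 1 × 0.375 × 65 = 58.5 kips.
Edge bolt: l_c = 2 − 1.125/2 = 1.438 in → 1.2 × 1.438 × 0.375 × 65 = 42.05 → r_n = 42.05 kips.
Interior bolts: l_c = 2.75 − 1.125 = 1.625 in → 1.2 × 1.625 × 0.375 × 65 = 47.53 → r_n = 47.53 kips.
R_n = 2 × 42.05 + 8 × 47.53 = 464.3 kips.
Allowable strength R_n/Ω = 464.3 / 2 = 232 kips.

232 kips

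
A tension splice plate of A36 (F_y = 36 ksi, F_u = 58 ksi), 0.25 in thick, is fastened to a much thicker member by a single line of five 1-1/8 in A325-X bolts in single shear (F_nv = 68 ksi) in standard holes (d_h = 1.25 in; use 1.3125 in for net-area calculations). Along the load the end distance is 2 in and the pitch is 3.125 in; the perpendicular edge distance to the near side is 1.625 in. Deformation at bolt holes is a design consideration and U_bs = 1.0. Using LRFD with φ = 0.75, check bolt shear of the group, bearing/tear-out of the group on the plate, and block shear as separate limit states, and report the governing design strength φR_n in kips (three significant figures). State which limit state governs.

66.6 kips (block shear governs)

Bolt shear: A_b = π·1.125²/4 = 0.994 in²; R_n = 68 × 0.994 × 5 × 1 = 338 kips → 0.75 × 338 = 253 kips.
Bearing: edge l_c = 1.375, r_n = 23.92 kips; interior l_c = 1.875, r_n = 32.62 kips; R_n = 23.92 + 4·32.62 = 154.4 kips → 116 kips.
Block shear: A_gv = 3.625, A_nv = 2.148, A_nt = 0.2422 in²; R_n = min(0.6F_uA_nv, 0.6F_yA_gv) + U_bs·F_u·A_nt = 88.81 kips → 66.6 kips.
Block shear governs: 66.6 kips.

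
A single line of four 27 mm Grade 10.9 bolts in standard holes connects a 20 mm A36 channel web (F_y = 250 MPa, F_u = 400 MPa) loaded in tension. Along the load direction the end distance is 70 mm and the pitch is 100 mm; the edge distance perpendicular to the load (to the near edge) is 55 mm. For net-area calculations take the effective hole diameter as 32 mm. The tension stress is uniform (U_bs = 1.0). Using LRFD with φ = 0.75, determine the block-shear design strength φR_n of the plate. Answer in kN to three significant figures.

Shear plane L_v = 70 + 3·100 = 370 mm; A_gv = 370 × 20 = 7400 mm².
A_nv = (370 − 3.5·32) × 20 = 5160 mm².
A_nt = (55 − 0.5·32) × 20 = 780 mm².
0.6 F_u A_nv = 1238 kN; 0.6 F_y A_gv = 1110 kN → shear yielding governs the shear term.
R_n = 1110 + 1.0 × 400 × 780 / 1000 = 1422 kN.
Design strength φR_n = 0.75 × 1422 = 1070 kN.

1070 kN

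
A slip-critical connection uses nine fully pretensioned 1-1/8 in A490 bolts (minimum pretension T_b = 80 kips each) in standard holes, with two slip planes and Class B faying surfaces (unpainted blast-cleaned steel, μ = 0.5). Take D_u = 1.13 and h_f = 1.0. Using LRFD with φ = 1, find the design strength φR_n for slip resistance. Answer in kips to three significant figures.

814 kips

R_n = μ · D_u · h_f · T_b · n_s · n_b = 0.5 × 1.13 × 1.0 × 80 × 2 × 9 = 813.6 kips.
Design strength φR_n = 1 × 813.6 = 814 kips.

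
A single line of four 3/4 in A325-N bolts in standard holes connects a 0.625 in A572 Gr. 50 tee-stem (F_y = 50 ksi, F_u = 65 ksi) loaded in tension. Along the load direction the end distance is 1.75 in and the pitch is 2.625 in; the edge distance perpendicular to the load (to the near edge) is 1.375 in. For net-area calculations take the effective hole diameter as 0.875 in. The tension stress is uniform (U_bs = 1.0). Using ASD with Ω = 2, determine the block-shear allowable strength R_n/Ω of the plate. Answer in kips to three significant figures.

Shear plane L_v = 1.75 + 3·2.625 = 9.625 in; A_gv = 9.625 × 0.625 = 6.016 in².
A_nv = (9.625 − 3.5·0.875) × 0.625 = 4.102 in².
A_nt = (1.375 − 0.5·0.875) × 0.625 = 0.5859 in².
0.6 F_u A_nv = 160 kips; 0.6 F_y A_gv = 180.5 kips → shear rupture governs the shear term.
R_n = 160 + 1.0 × 65 × 0.5859 = 198 kips.
Allowable strength R_n/Ω = 198 / 2 = 99 kips.

99 kips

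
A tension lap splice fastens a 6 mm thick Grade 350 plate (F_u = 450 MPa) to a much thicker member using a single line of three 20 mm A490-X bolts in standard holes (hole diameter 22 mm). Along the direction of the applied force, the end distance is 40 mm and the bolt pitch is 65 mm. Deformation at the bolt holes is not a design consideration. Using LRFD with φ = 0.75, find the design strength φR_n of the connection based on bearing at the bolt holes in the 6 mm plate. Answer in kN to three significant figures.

331 kN

Per bolt r_n = 1.5 l_c t F_u ≤ 3.0 d t F_u; upper limit = 3.0 × 20 × 6 × 450 / 1000 = 162 kN.
Edge bolt: l_c = 40 − 22/2 = 29 mm → 1.5 × 29 × 6 × 450 / 1000 = 117.5 → r_n = 117.5 kN.
Interior bolts: l_c = 65 − 22 = 43 mm → 1.5 × 43 × 6 × 450 / 1000 = 174.2 → r_n = 162 kN.
R_n = 1 × 117.5 + 2 × 162 = 441.4 kN.
Design strength φR_n = 0.75 × 441.4 = 331 kN.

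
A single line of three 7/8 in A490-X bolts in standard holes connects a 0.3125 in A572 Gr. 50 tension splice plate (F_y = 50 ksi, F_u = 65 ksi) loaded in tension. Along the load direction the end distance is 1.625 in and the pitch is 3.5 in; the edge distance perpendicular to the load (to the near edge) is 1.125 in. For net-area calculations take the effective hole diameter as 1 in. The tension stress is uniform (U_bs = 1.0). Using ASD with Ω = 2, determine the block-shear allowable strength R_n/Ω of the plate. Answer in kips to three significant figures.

Shear plane L_v = 1.625 + 2·3.5 = 8.625 in; A_gv = 8.625 × 0.3125 = 2.695 in².
A_nv = (8.625 − 2.5·1) × 0.3125 = 1.914 in².
A_nt = (1.125 − 0.5·1) × 0.3125 = 0.1953 in².
0.6 F_u A_nv = 74.65 kips; 0.6 F_y A_gv = 80.86 kips → shear rupture governs the shear term.
R_n = 74.65 + 1.0 × 65 × 0.1953 = 87.34 kips.
Allowable strength R_n/Ω = 87.34 / 2 = 43.7 kips.

43.7 kips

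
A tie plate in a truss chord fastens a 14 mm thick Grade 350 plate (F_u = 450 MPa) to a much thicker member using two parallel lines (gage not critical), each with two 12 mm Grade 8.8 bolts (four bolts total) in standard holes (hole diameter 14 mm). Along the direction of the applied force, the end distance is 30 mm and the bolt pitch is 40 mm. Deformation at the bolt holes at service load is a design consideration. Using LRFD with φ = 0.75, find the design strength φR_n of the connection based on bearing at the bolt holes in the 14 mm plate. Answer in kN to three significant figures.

533 kN

Per bolt r_n = 1.2 l_c t F_u ≤ 2.4 d t F_u; upper limit = 2.4 × 12 × 14 × 450 / 1000 = 181.4 kN.
Edge bolt: l_c = 30 − 14/2 = 23 mm → 1.2 × 23 × 14 × 450 / 1000 = 173.9 → r_n = 173.9 kN.
Interior bolts: l_c = 40 − 14 = 26 mm → 1.2 × 26 × 14 × 450 / 1000 = 196.6 → r_n = 181.4 kN.
R_n = 2 × 173.9 + 2 × 181.4 = 710.6 kN.
Design strength φR_n = 0.75 × 710.6 = 533 kN.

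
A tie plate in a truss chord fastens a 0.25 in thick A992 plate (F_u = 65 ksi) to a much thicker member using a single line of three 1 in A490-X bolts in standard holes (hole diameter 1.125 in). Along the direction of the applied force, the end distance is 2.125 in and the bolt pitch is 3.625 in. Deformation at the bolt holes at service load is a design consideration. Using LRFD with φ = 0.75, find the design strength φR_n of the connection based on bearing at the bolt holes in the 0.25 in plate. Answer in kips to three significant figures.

Per bolt r_n = 1.2 l_c t F_u ≤ 2.4 d t F_u; upper limit = 2.4 × 1 × 0.25 × 65 = 39 kips.
Edge bolt: l_c = 2.125 − 1.125/2 = 1.562 in → 1.2 × 1.562 × 0.25 × 65 = 30.47 → r_n = 30.47 kips.
Interior bolts: l_c = 3.625 − 1.125 = 2.5 in → 1.2 × 2.5 × 0.25 × 65 = 48.75 → r_n = 39 kips.
R_n = 1 × 30.47 + 2 × 39 = 108.5 kips.
Design strength φR_n = 0.75 × 108.5 = 81.4 kips.

81.4 kips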